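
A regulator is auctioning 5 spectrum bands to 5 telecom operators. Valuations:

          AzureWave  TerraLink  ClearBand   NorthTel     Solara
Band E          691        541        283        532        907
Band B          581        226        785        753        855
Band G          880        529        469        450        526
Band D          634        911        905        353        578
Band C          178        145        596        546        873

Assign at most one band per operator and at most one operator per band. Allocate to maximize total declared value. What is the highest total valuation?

Optimal: AzureWave→Band G ($880M), TerraLink→Band D ($911M), ClearBand→Band C ($596M), NorthTel→Band B ($753M), Solara→Band E ($907M) — total 880+911+596+753+907 = $4047M.
Column-greedy (each band in turn goes to its best remaining operator) gives $4029M, worse by 18.

Maximum total: $4047M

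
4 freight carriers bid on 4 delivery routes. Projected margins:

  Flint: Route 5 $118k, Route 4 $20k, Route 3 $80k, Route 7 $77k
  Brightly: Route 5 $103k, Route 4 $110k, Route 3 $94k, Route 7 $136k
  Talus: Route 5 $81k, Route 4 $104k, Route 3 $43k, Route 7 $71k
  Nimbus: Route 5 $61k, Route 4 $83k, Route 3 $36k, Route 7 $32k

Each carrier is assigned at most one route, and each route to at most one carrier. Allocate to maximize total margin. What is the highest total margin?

Maximum total: $394k

This is the linear assignment problem.
Optimal: Flint→Route 5 ($118k), Brightly→Route 7 ($136k), Talus→Route 4 ($104k), Nimbus→Route 3 ($36k) — total 118+136+104+36 = $394k.
Every other assignment is strictly worse.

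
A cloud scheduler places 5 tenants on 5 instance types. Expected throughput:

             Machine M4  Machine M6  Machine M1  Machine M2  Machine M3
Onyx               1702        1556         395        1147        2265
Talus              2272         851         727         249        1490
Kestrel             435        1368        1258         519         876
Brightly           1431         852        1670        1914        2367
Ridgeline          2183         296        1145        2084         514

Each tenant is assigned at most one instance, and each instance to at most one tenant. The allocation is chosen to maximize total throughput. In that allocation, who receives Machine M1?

Brightly receives Machine M1.

Optimal: Onyx→Machine M3 (2265 ops/s), Talus→Machine M4 (2272 ops/s), Kestrel→Machine M6 (1368 ops/s), Brightly→Machine M1 (1670 ops/s), Ridgeline→Machine M2 (2084 ops/s) — total 2265+2272+1368+1670+2084 = 9659 ops/s.
Column-greedy (each instance in turn goes to its best remaining tenant) gives 8458 ops/s, worse by 1201.
Every other assignment is strictly worse.
Brightly's own top instance is Machine M3 (2367 ops/s), but forcing Brightly→Machine M3 and reassigning the rest optimally gives only 9537 ops/s — worse by 122.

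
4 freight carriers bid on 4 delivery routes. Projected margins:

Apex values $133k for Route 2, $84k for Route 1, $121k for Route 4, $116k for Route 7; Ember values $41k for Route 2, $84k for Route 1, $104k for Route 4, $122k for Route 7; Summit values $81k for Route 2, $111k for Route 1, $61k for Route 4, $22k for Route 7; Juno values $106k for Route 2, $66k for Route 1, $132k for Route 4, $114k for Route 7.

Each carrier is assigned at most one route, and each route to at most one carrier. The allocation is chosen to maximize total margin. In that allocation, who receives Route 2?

Apex receives Route 2.

Treat this as an assignment problem: match each carrier to one route.
Optimal: Apex→Route 2 ($133k), Ember→Route 7 ($122k), Summit→Route 1 ($111k), Juno→Route 4 ($132k) — total 133+122+111+132 = $498k.
Swapping Apex↔Juno (Apex→Route 4 $121k, Juno→Route 2 $106k) loses 38.
Every other assignment is strictly worse.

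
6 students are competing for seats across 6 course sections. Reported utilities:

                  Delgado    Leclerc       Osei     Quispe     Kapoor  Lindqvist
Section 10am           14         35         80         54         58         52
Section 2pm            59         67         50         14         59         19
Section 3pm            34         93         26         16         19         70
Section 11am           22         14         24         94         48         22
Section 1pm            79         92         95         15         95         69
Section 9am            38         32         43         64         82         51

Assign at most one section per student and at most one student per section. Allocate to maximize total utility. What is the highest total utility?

Max total: 477 points

This is the linear assignment problem.
Optimal: Delgado→Section 2pm (59 points), Leclerc→Section 3pm (93 points), Osei→Section 10am (80 points), Quispe→Section 11am (94 points), Kapoor→Section 9am (82 points), Lindqvist→Section 1pm (69 points) — total 59+93+80+94+82+69 = 477 points.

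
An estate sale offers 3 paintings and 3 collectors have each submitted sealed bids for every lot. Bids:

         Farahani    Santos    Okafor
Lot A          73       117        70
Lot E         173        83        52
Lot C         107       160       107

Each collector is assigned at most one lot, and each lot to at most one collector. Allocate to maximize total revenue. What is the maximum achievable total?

Optimal: Farahani→Lot E ($173), Santos→Lot C ($160), Okafor→Lot A ($70) — total 173+160+70 = $403.
Column-greedy (each lot in turn goes to its best remaining collector) gives $397, worse by 6.
Next-best assignment: Farahani→Lot E, Santos→Lot A, Okafor→Lot C = $397.
No other one-to-one assignment exceeds $403.

Maximum total: $403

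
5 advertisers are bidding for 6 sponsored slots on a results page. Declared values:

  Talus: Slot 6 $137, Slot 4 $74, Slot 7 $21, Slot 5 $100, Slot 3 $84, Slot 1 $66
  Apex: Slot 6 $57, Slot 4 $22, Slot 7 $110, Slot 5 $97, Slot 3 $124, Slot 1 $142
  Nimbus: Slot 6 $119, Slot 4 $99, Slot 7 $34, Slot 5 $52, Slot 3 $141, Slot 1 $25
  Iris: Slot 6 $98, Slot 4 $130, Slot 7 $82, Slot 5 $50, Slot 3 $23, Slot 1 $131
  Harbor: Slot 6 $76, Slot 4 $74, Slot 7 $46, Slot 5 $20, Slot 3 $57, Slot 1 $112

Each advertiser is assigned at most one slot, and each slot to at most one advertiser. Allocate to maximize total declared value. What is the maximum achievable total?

Max total: $630

Optimal: Talus→Slot 6 ($137), Apex→Slot 7 ($110), Nimbus→Slot 3 ($141), Iris→Slot 4 ($130), Harbor→Slot 1 ($112) — total 137+110+141+130+112 = $630.
Row-greedy (each advertiser in turn takes its best remaining slot) gives $596, worse by 34.
Next-best assignment: Talus→Slot 6, Apex→Slot 5, Nimbus→Slot 3, Iris→Slot 4, Harbor→Slot 1 = $617.
Swapping Harbor↔Nimbus (Harbor→Slot 3 $57, Nimbus→Slot 1 $25) loses 171.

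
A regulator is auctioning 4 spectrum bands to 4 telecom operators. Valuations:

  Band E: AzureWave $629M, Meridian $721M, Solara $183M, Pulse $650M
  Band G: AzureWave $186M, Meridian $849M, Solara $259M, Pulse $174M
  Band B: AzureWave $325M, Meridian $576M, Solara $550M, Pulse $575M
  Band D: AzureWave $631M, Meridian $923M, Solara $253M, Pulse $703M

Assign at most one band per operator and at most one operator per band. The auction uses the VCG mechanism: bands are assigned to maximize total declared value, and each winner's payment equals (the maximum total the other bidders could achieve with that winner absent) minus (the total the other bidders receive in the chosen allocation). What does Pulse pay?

Pulse pays $74M.

Efficient allocation: AzureWave→Band E ($629M), Meridian→Band G ($849M), Solara→Band B ($550M), Pulse→Band D ($703M); total welfare W = $2731M.
Pulse receives Band D at value $703M, so the others get W − 703 = $2028M.
Without Pulse: best allocation of the remaining 3 bidders over all 4 bands is AzureWave→Band E ($629M), Meridian→Band D ($923M), Solara→Band B ($550M), total $2102M.
VCG payment = (others' best without Pulse) − (others' welfare with Pulse) = 2102 − 2028 = $74M.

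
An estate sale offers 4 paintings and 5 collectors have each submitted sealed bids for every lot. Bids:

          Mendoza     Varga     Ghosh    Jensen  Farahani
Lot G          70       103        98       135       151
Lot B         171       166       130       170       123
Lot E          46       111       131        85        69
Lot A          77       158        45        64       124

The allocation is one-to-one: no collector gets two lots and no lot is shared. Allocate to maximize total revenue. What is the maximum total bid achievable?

Optimal: Farahani→Lot G ($151), Mendoza→Lot B ($171), Ghosh→Lot E ($131), Varga→Lot A ($158) — total 151+171+131+158 = $611.
Row-greedy (each collector in turn takes its best remaining lot) gives $595, worse by 16.
No other one-to-one assignment exceeds $611.

Maximum total: $611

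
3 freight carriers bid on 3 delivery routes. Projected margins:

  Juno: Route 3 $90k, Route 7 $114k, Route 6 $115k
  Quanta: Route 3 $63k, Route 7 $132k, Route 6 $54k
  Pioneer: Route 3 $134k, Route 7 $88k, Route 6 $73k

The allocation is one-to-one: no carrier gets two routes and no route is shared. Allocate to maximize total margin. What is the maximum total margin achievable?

Optimal: Juno→Route 6 ($115k), Quanta→Route 7 ($132k), Pioneer→Route 3 ($134k) — total 115+132+134 = $381k.
Every other assignment is strictly worse.

Maximum total: $381k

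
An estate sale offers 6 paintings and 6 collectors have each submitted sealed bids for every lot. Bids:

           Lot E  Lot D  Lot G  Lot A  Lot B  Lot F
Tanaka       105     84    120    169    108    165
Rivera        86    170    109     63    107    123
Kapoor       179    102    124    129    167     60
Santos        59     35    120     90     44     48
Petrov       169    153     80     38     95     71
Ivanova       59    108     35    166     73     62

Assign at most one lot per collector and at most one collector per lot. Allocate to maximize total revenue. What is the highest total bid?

Maximum total: $957

This is a one-to-one assignment (maximum-weight bipartite matching).
Optimal: Tanaka→Lot F ($165), Rivera→Lot D ($170), Kapoor→Lot B ($167), Santos→Lot G ($120), Petrov→Lot E ($169), Ivanova→Lot A ($166) — total 165+170+167+120+169+166 = $957.
Max-entry greedy (repeatedly take the single best remaining cell) gives $795, worse by 162.
Swapping Kapoor↔Ivanova (Kapoor→Lot A $129, Ivanova→Lot B $73) loses 131.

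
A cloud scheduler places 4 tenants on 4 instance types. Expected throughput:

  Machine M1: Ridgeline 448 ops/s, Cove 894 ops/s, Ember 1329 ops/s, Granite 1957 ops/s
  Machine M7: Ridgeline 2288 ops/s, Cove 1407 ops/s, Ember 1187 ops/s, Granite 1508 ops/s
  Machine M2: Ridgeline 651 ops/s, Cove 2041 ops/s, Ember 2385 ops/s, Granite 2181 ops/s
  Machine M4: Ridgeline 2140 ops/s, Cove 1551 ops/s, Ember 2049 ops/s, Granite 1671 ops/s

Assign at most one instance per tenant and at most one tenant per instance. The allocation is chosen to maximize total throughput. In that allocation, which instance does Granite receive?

This is a one-to-one assignment (maximum-weight bipartite matching).
Optimal: Ridgeline→Machine M7 (2288 ops/s), Cove→Machine M2 (2041 ops/s), Ember→Machine M4 (2049 ops/s), Granite→Machine M1 (1957 ops/s) — total 2288+2041+2049+1957 = 8335 ops/s.
Max-entry greedy (repeatedly take the single best remaining cell) gives 8181 ops/s, worse by 154.
Swapping Ridgeline↔Granite (Ridgeline→Machine M1 448 ops/s, Granite→Machine M7 1508 ops/s) loses 2289.
Checked against all permutations: 8335 ops/s is optimal.
Granite's own top instance is Machine M2 (2181 ops/s), but forcing Granite→Machine M2 and reassigning the rest optimally gives only 7412 ops/s — worse by 923.

Granite receives Machine M1.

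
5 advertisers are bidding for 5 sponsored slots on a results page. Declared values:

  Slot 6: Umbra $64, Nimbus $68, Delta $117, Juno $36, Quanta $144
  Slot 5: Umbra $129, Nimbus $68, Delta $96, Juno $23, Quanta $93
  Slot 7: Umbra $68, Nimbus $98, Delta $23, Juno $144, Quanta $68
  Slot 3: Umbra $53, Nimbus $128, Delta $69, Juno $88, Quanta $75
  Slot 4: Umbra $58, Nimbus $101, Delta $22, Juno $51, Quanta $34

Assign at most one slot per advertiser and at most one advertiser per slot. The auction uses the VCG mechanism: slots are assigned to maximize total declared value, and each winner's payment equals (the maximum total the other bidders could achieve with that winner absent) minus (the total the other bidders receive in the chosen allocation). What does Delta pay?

Efficient allocation: Umbra→Slot 5 ($129), Nimbus→Slot 4 ($101), Delta→Slot 3 ($69), Juno→Slot 7 ($144), Quanta→Slot 6 ($144); total welfare W = $587.
Delta receives Slot 3 at value $69, so the others get W − 69 = $518.
Without Delta: best allocation of the remaining 4 bidders over all 5 slots is Umbra→Slot 5 ($129), Nimbus→Slot 3 ($128), Juno→Slot 7 ($144), Quanta→Slot 6 ($144), total $545.
VCG payment = (others' best without Delta) − (others' welfare with Delta) = 545 − 518 = $27.

Delta pays $27.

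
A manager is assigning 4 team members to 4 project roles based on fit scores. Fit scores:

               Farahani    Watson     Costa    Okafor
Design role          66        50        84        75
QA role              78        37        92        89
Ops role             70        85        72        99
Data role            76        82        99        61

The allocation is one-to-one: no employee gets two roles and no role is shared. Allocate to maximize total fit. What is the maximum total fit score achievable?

Maximum total: 343 pts

Optimal: Farahani→QA role (78 pts), Watson→Data role (82 pts), Costa→Design role (84 pts), Okafor→Ops role (99 pts) — total 78+82+84+99 = 343 pts.
Column-greedy (each role in turn goes to its best remaining employee) gives 334 pts, worse by 9.
Swapping Farahani↔Watson (Farahani→Data role 76 pts, Watson→QA role 37 pts) loses 47.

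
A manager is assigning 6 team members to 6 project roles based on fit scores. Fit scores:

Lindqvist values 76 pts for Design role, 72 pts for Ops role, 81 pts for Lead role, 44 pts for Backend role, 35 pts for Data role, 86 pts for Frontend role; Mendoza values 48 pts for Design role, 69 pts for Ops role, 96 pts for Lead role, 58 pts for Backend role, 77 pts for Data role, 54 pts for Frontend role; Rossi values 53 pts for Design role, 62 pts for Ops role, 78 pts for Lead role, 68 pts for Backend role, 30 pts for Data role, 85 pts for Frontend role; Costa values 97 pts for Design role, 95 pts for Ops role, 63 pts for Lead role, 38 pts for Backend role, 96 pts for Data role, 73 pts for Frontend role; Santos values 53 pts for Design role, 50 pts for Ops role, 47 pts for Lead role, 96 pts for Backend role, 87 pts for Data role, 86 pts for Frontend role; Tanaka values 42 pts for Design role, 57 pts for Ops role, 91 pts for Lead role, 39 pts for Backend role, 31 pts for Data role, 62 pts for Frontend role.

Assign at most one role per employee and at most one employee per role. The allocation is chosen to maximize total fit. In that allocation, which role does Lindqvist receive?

Lindqvist receives Design role.

Optimal: Lindqvist→Design role (76 pts), Mendoza→Data role (77 pts), Rossi→Frontend role (85 pts), Costa→Ops role (95 pts), Santos→Backend role (96 pts), Tanaka→Lead role (91 pts) — total 76+77+85+95+96+91 = 520 pts.
Row-greedy (each employee in turn takes its best remaining role) gives 491 pts, worse by 29.
Every other assignment is strictly worse.
Lindqvist's own top role is Frontend role (86 pts), but forcing Lindqvist→Frontend role and reassigning the rest optimally gives only 509 pts — worse by 11.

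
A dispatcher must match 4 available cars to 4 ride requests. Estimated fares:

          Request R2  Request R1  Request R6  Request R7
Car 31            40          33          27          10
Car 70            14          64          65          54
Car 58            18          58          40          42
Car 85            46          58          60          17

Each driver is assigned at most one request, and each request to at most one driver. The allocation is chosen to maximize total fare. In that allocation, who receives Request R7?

This is the linear assignment problem.
Optimal: Car 31→Request R2 ($40), Car 70→Request R7 ($54), Car 58→Request R1 ($58), Car 85→Request R6 ($60) — total 40+54+58+60 = $212.
Next-best assignment: Car 31→Request R2, Car 70→Request R1, Car 58→Request R7, Car 85→Request R6 = $206.
Swapping Car 70↔Car 31 (Car 70→Request R2 $14, Car 31→Request R7 $10) loses 70.
Every other assignment is strictly worse.
Car 70's own top request is Request R6 ($65), but forcing Car 70→Request R6 and reassigning the rest optimally gives only $205 — worse by 7.

Car 70 receives Request R7.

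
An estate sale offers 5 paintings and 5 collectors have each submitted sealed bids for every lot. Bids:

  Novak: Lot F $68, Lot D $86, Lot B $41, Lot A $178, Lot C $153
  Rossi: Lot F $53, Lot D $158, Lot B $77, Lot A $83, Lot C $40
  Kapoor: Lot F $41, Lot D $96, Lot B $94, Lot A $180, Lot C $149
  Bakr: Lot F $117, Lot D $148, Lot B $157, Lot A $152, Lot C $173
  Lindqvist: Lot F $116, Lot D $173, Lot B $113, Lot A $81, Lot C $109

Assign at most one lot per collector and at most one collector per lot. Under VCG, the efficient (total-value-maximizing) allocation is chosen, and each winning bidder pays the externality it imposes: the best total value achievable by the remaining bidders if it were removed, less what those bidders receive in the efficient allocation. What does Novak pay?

Efficient allocation: Novak→Lot C ($153), Rossi→Lot D ($158), Kapoor→Lot A ($180), Bakr→Lot B ($157), Lindqvist→Lot F ($116); total welfare W = $764.
Novak receives Lot C at value $153, so the others get W − 153 = $611.
Without Novak: best allocation of the remaining 4 bidders over all 5 lots is Rossi→Lot D ($158), Kapoor→Lot A ($180), Bakr→Lot C ($173), Lindqvist→Lot F ($116), total $627.
VCG payment = (others' best without Novak) − (others' welfare with Novak) = 627 − 611 = $16.

Novak pays $16.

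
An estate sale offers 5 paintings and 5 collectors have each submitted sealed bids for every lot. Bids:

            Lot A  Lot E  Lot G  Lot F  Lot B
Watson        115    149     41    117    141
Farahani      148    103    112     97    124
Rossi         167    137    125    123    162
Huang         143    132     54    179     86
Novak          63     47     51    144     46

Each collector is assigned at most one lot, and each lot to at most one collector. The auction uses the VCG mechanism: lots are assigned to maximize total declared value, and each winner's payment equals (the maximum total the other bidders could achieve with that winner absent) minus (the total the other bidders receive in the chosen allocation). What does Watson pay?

Watson pays $25.

Efficient allocation: Watson→Lot E ($149), Farahani→Lot G ($112), Rossi→Lot B ($162), Huang→Lot A ($143), Novak→Lot F ($144); total welfare W = $710.
Watson receives Lot E at value $149, so the others get W − 149 = $561.
Without Watson: best allocation of the remaining 4 bidders over all 5 lots is Farahani→Lot A ($148), Rossi→Lot B ($162), Huang→Lot E ($132), Novak→Lot F ($144), total $586.
VCG payment = (others' best without Watson) − (others' welfare with Watson) = 586 − 561 = $25.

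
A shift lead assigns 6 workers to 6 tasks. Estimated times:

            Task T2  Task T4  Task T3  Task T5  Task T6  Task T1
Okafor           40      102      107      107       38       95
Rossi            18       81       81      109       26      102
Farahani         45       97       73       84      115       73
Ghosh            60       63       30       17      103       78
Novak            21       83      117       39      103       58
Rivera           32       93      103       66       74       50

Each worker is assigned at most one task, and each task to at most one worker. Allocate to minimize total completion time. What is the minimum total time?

This is the linear assignment problem.
Optimal: Okafor→Task T6 (38 min), Rossi→Task T2 (18 min), Farahani→Task T4 (97 min), Ghosh→Task T3 (30 min), Novak→Task T5 (39 min), Rivera→Task T1 (50 min) — total 38+18+97+30+39+50 = 272 min.
Row-greedy (each worker in turn takes its cheapest remaining task) gives 297 min, worse by 25.

Min total: 272 min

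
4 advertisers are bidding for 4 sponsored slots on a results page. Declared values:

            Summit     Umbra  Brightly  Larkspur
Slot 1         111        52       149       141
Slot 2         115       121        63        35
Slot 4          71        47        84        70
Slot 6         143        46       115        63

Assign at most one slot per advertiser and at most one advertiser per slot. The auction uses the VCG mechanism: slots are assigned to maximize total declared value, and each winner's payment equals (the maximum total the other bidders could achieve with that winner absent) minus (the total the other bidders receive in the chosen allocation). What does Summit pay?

Efficient allocation: Summit→Slot 6 ($143), Umbra→Slot 2 ($121), Brightly→Slot 4 ($84), Larkspur→Slot 1 ($141); total welfare W = $489.
Summit receives Slot 6 at value $143, so the others get W − 143 = $346.
Without Summit: best allocation of the remaining 3 bidders over all 4 slots is Umbra→Slot 2 ($121), Brightly→Slot 6 ($115), Larkspur→Slot 1 ($141), total $377.
VCG payment = (others' best without Summit) − (others' welfare with Summit) = 377 − 346 = $31.

Summit pays $31.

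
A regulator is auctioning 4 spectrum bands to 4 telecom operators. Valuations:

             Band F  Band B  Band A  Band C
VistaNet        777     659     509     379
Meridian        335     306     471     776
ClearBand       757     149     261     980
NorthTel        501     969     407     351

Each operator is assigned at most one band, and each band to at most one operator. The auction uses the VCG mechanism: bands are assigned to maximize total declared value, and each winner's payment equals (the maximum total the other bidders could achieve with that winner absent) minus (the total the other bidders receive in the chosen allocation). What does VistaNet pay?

Efficient allocation: VistaNet→Band F ($777M), Meridian→Band A ($471M), ClearBand→Band C ($980M), NorthTel→Band B ($969M); total welfare W = $3197M.
VistaNet receives Band F at value $777M, so the others get W − 777 = $2420M.
Without VistaNet: best allocation of the remaining 3 bidders over all 4 bands is Meridian→Band C ($776M), ClearBand→Band F ($757M), NorthTel→Band B ($969M), total $2502M.
VCG payment = (others' best without VistaNet) − (others' welfare with VistaNet) = 2502 − 2420 = $82M.

VistaNet pays $82M.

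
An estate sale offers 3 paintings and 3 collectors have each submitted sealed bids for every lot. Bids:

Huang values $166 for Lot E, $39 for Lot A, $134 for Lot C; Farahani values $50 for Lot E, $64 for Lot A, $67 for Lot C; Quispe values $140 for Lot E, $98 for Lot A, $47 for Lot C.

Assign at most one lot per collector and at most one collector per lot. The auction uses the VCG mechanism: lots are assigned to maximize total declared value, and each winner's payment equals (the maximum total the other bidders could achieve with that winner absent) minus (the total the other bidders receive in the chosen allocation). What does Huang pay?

Huang pays $3.

Efficient allocation: Huang→Lot C ($134), Farahani→Lot A ($64), Quispe→Lot E ($140); total welfare W = $338.
Huang receives Lot C at value $134, so the others get W − 134 = $204.
Without Huang: best allocation of the remaining 2 bidders over all 3 lots is Farahani→Lot C ($67), Quispe→Lot E ($140), total $207.
VCG payment = (others' best without Huang) − (others' welfare with Huang) = 207 − 204 = $3.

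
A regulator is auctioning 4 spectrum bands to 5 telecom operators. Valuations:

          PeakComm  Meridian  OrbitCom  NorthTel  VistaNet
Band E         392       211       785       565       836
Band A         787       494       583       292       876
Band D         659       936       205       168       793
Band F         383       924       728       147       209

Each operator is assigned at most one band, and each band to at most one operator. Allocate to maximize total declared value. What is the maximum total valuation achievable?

This is the linear assignment problem.
Optimal: OrbitCom→Band E ($785M), PeakComm→Band A ($787M), VistaNet→Band D ($793M), Meridian→Band F ($924M) — total 785+787+793+924 = $3289M.

Maximum total: $3289M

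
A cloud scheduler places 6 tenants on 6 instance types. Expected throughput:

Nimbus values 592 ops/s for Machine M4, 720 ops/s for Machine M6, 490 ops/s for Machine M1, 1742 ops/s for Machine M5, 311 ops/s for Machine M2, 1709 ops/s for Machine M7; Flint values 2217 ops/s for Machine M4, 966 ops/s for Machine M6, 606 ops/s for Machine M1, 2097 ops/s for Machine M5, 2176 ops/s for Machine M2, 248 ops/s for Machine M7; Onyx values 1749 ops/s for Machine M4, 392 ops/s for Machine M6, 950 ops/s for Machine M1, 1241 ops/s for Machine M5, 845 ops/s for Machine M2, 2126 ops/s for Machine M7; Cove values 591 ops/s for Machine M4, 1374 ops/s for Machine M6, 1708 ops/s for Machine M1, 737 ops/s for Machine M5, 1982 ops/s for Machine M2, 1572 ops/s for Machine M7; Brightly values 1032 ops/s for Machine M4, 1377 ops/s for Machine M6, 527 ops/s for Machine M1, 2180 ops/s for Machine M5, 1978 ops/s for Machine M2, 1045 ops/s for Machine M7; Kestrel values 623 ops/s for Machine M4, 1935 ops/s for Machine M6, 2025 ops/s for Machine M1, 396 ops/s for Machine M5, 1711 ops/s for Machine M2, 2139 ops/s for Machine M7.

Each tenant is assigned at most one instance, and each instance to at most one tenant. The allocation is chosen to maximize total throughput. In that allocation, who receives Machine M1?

Cove receives Machine M1.

Optimal: Nimbus→Machine M5 (1742 ops/s), Flint→Machine M4 (2217 ops/s), Onyx→Machine M7 (2126 ops/s), Cove→Machine M1 (1708 ops/s), Brightly→Machine M2 (1978 ops/s), Kestrel→Machine M6 (1935 ops/s) — total 1742+2217+2126+1708+1978+1935 = 11706 ops/s.
Row-greedy (each tenant in turn takes its best remaining instance) gives 11469 ops/s, worse by 237.
Next-best assignment: Nimbus→Machine M5, Flint→Machine M4, Onyx→Machine M7, Cove→Machine M2, Brightly→Machine M6, Kestrel→Machine M1 = 11469 ops/s.
Cove's own top instance is Machine M2 (1982 ops/s), but forcing Cove→Machine M2 and reassigning the rest optimally gives only 11469 ops/s — worse by 237.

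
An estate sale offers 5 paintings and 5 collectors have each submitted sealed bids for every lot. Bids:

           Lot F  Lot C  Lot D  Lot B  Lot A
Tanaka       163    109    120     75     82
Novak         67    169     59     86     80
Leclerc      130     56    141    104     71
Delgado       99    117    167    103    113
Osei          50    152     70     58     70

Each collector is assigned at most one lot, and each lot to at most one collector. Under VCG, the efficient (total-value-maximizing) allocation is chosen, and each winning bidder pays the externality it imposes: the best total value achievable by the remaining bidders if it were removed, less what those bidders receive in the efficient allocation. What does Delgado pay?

Efficient allocation: Tanaka→Lot F ($163), Novak→Lot C ($169), Leclerc→Lot B ($104), Delgado→Lot D ($167), Osei→Lot A ($70); total welfare W = $673.
Delgado receives Lot D at value $167, so the others get W − 167 = $506.
Without Delgado: best allocation of the remaining 4 bidders over all 5 lots is Tanaka→Lot F ($163), Novak→Lot C ($169), Leclerc→Lot D ($141), Osei→Lot A ($70), total $543.
VCG payment = (others' best without Delgado) − (others' welfare with Delgado) = 543 − 506 = $37.

Delgado pays $37.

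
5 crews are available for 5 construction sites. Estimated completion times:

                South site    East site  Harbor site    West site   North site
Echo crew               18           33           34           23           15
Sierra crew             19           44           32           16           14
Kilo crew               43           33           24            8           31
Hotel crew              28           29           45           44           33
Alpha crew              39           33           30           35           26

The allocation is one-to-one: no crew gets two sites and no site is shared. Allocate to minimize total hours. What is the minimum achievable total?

Min total: 99 hours

Optimal: Echo crew→South site (18 hours), Sierra crew→North site (14 hours), Kilo crew→West site (8 hours), Hotel crew→East site (29 hours), Alpha crew→Harbor site (30 hours) — total 18+14+8+29+30 = 99 hours.
Column-greedy (each site in turn goes to its cheapest remaining crew) gives 113 hours, worse by 14.
Swapping Alpha crew↔Hotel crew (Alpha crew→East site 33 hours, Hotel crew→Harbor site 45 hours) adds 19.
Every other assignment is strictly worse.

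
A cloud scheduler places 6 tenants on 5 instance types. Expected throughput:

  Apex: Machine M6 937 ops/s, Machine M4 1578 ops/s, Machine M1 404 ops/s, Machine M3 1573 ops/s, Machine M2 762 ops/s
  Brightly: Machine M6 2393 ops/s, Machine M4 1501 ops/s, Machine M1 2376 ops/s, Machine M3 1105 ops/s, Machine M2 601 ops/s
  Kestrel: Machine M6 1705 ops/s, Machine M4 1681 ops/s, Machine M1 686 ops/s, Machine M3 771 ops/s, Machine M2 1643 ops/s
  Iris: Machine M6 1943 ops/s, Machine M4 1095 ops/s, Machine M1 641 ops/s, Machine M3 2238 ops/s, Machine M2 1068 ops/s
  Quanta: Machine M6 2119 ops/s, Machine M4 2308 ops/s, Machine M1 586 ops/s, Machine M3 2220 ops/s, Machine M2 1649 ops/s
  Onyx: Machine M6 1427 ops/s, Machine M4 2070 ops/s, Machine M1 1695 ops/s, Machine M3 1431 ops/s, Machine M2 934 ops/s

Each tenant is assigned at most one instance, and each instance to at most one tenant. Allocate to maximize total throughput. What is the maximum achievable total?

Maximum total: 10446 ops/s

Optimal: Quanta→Machine M6 (2119 ops/s), Onyx→Machine M4 (2070 ops/s), Brightly→Machine M1 (2376 ops/s), Iris→Machine M3 (2238 ops/s), Kestrel→Machine M2 (1643 ops/s) — total 2119+2070+2376+2238+1643 = 10446 ops/s.
Column-greedy (each instance in turn goes to its best remaining tenant) gives 10277 ops/s, worse by 169.
Next-best assignment: Brightly→Machine M6, Quanta→Machine M4, Onyx→Machine M1, Iris→Machine M3, Kestrel→Machine M2 = 10277 ops/s.
Swapping Brightly↔Quanta (Brightly→Machine M6 2393 ops/s, Quanta→Machine M1 586 ops/s) loses 1516.
Checked against all permutations: 10446 ops/s is optimal.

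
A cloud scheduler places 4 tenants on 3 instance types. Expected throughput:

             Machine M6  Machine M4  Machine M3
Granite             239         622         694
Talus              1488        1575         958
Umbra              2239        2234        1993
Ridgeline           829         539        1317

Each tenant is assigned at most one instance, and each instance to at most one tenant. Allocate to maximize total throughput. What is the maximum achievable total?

Optimal: Umbra→Machine M6 (2239 ops/s), Talus→Machine M4 (1575 ops/s), Ridgeline→Machine M3 (1317 ops/s) — total 2239+1575+1317 = 5131 ops/s.
Row-greedy (each tenant in turn takes its best remaining instance) gives 4508 ops/s, worse by 623.
No other one-to-one assignment exceeds 5131 ops/s.

Max total: 5131 ops/s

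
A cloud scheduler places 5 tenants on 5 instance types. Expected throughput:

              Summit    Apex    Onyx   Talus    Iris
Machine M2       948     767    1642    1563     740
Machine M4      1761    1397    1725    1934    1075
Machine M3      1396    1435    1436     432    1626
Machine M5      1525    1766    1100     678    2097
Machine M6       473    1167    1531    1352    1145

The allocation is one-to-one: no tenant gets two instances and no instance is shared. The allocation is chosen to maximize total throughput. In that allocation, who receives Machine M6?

This is the linear assignment problem.
Optimal: Summit→Machine M4 (1761 ops/s), Apex→Machine M3 (1435 ops/s), Onyx→Machine M6 (1531 ops/s), Talus→Machine M2 (1563 ops/s), Iris→Machine M5 (2097 ops/s) — total 1761+1435+1531+1563+2097 = 8387 ops/s.
Max-entry greedy (repeatedly take the single best remaining cell) gives 7581 ops/s, worse by 806.
Next-best assignment: Summit→Machine M4, Apex→Machine M3, Onyx→Machine M2, Talus→Machine M6, Iris→Machine M5 = 8287 ops/s.
Onyx's own top instance is Machine M4 (1725 ops/s), but forcing Onyx→Machine M4 and reassigning the rest optimally gives only 7948 ops/s — worse by 439.

Onyx receives Machine M6.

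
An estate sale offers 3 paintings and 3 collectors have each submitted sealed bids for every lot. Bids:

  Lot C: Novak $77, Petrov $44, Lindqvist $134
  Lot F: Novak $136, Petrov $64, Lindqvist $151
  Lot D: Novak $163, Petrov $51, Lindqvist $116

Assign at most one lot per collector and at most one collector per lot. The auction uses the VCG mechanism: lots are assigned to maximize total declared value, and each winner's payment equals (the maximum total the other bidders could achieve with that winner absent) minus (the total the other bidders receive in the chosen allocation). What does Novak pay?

Efficient allocation: Novak→Lot D ($163), Petrov→Lot F ($64), Lindqvist→Lot C ($134); total welfare W = $361.
Novak receives Lot D at value $163, so the others get W − 163 = $198.
Without Novak: best allocation of the remaining 2 bidders over all 3 lots is Petrov→Lot D ($51), Lindqvist→Lot F ($151), total $202.
VCG payment = (others' best without Novak) − (others' welfare with Novak) = 202 − 198 = $4.

Novak pays $4.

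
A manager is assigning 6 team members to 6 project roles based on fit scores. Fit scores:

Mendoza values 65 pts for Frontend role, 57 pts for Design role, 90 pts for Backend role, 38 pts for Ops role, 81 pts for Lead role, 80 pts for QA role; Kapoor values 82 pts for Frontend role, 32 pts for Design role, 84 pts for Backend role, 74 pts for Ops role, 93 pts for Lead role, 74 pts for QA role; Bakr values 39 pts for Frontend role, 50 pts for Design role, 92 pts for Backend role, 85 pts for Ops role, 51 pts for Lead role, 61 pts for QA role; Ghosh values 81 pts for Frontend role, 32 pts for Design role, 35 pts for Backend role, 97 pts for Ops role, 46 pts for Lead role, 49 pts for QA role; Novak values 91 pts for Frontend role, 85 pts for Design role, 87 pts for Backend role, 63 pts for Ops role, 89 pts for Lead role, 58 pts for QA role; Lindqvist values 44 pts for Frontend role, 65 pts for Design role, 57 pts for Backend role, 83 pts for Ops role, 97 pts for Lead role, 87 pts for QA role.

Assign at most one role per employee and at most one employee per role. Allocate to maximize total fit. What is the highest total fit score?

Optimal: Mendoza→QA role (80 pts), Kapoor→Frontend role (82 pts), Bakr→Backend role (92 pts), Ghosh→Ops role (97 pts), Novak→Design role (85 pts), Lindqvist→Lead role (97 pts) — total 80+82+92+97+85+97 = 533 pts.
Row-greedy (each employee in turn takes its best remaining role) gives 521 pts, worse by 12.
Next-best assignment: Mendoza→Lead role, Kapoor→Frontend role, Bakr→Backend role, Ghosh→Ops role, Novak→Design role, Lindqvist→QA role = 524 pts.
Swapping Novak↔Mendoza (Novak→QA role 58 pts, Mendoza→Design role 57 pts) loses 50.

Max total: 533 pts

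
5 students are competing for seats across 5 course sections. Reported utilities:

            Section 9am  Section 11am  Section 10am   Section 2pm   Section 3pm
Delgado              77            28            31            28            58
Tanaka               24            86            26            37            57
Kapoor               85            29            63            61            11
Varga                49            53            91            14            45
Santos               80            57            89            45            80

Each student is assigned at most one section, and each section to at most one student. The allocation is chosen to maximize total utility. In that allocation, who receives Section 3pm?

This is the linear assignment problem.
Optimal: Delgado→Section 9am (77 points), Tanaka→Section 11am (86 points), Kapoor→Section 2pm (61 points), Varga→Section 10am (91 points), Santos→Section 3pm (80 points) — total 77+86+61+91+80 = 395 points.
Row-greedy (each student in turn takes its best remaining section) gives 316 points, worse by 79.
Swapping Tanaka↔Kapoor (Tanaka→Section 2pm 37 points, Kapoor→Section 11am 29 points) loses 81.
Every other assignment is strictly worse.
Santos's own top section is Section 10am (89 points), but forcing Santos→Section 10am and reassigning the rest optimally gives only 358 points — worse by 37.

Santos receives Section 3pm.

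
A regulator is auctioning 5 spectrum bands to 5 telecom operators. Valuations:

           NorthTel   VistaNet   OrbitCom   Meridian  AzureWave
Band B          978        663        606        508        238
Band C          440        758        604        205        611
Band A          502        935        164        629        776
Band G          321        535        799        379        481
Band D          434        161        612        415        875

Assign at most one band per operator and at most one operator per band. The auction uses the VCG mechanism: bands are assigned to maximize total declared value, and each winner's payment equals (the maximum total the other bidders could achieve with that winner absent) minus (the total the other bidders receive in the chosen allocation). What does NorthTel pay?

NorthTel pays $56M.

Efficient allocation: NorthTel→Band B ($978M), VistaNet→Band C ($758M), OrbitCom→Band G ($799M), Meridian→Band A ($629M), AzureWave→Band D ($875M); total welfare W = $4039M.
NorthTel receives Band B at value $978M, so the others get W − 978 = $3061M.
Without NorthTel: best allocation of the remaining 4 bidders over all 5 bands is VistaNet→Band A ($935M), OrbitCom→Band G ($799M), Meridian→Band B ($508M), AzureWave→Band D ($875M), total $3117M.
VCG payment = (others' best without NorthTel) − (others' welfare with NorthTel) = 3117 − 3061 = $56M.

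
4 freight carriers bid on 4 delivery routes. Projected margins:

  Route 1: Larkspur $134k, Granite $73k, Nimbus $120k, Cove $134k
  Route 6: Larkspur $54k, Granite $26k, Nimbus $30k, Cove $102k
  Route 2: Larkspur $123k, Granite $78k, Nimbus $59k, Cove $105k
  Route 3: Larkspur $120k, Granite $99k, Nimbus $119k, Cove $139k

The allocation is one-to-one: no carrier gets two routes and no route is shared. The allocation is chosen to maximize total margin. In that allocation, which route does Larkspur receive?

Treat this as an assignment problem: match each carrier to one route.
Optimal: Larkspur→Route 2 ($123k), Granite→Route 3 ($99k), Nimbus→Route 1 ($120k), Cove→Route 6 ($102k) — total 123+99+120+102 = $444k.
Max-entry greedy (repeatedly take the single best remaining cell) gives $381k, worse by 63.
Next-best assignment: Larkspur→Route 1, Granite→Route 2, Nimbus→Route 3, Cove→Route 6 = $433k.
Swapping Granite↔Cove (Granite→Route 6 $26k, Cove→Route 3 $139k) loses 36.
Every other assignment is strictly worse.
Larkspur's own top route is Route 1 ($134k), but forcing Larkspur→Route 1 and reassigning the rest optimally gives only $433k — worse by 11.

Larkspur receives Route 2.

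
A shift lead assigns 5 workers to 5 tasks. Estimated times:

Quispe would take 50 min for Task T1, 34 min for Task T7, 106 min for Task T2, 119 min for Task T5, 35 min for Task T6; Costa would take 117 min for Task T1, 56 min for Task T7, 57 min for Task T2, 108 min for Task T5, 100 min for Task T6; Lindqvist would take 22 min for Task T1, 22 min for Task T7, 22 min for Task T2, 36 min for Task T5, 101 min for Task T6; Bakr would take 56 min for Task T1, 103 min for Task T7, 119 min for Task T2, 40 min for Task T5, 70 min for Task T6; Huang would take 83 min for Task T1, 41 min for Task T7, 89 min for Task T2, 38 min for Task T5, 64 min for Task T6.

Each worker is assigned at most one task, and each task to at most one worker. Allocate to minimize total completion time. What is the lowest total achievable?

Treat this as an assignment problem: match each worker to one task.
Optimal: Quispe→Task T6 (35 min), Costa→Task T2 (57 min), Lindqvist→Task T1 (22 min), Bakr→Task T5 (40 min), Huang→Task T7 (41 min) — total 35+57+22+40+41 = 195 min.
Min-entry greedy (repeatedly take the single cheapest remaining cell) gives 221 min, worse by 26.
Next-best assignment: Quispe→Task T6, Costa→Task T7, Lindqvist→Task T2, Bakr→Task T1, Huang→Task T5 = 207 min.

Min total: 195 min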